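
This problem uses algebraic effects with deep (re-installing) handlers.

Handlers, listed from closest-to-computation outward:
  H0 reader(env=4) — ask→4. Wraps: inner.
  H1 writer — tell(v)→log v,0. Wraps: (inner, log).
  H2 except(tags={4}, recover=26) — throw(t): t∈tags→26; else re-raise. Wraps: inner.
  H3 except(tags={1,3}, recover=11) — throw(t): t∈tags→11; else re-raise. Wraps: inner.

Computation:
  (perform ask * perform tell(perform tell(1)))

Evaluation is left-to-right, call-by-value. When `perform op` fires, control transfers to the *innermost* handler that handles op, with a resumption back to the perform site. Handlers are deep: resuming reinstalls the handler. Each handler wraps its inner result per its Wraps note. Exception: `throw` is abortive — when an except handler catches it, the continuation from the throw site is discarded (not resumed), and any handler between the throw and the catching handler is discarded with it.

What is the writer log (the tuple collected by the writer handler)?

Working:
ask @ H0 ⇒ 4
tell(1) @ H1 ⇒ log+=1
tell(0) @ H1 ⇒ log+=0
H0 returns 0
H1 returns (0, (1, 0))
H2 returns (0, (1, 0))
H3 returns (0, (1, 0))
= (0, (1, 0))

Answer: (1, 0)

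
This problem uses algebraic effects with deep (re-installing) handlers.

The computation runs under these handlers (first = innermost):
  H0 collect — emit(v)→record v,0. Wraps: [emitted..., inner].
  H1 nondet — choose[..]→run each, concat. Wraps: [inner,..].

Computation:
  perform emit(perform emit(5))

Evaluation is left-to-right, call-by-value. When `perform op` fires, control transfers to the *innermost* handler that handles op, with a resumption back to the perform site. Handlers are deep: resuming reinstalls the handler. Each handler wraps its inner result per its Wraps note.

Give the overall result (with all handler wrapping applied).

Answer: [[5, 0, 0]]

Working:
emit(5) @ H0 ⇒ out+=5
emit(0) @ H0 ⇒ out+=0
H0 returns [5, 0, 0]
H1 returns [[5, 0, 0]]
= [[5, 0, 0]]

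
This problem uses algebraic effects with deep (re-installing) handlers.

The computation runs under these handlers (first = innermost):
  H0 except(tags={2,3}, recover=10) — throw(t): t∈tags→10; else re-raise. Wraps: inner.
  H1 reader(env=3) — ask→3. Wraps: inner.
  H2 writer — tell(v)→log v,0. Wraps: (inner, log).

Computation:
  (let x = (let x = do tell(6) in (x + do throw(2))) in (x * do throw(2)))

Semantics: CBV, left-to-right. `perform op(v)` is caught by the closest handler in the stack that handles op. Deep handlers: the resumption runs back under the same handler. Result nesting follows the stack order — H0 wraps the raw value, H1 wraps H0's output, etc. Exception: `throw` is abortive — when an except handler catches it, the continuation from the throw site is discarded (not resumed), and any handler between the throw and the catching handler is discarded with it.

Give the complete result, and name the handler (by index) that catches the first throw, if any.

Answer: (10, (6)) ; first throw caught by: H0

Working:
tell(6) @ H2 ⇒ log+=6
throw(2) @ H0 caught ⇒ 10
H1 returns 10
H2 returns (10, (6))
= (10, (6))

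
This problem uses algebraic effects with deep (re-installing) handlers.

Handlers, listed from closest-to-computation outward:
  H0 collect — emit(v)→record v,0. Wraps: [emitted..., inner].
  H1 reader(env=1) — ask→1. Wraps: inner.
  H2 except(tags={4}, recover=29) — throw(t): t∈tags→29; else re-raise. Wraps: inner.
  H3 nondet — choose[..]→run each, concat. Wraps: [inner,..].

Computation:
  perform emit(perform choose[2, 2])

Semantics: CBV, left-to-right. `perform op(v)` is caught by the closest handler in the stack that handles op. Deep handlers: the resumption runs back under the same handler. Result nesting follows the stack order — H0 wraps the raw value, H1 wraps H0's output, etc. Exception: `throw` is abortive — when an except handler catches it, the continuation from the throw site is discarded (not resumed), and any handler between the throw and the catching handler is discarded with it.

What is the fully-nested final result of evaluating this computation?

Answer: [[2, 0], [2, 0]]

Step-by-step:
choose[2, 2] @ H3
  branch[0] choose=2:
    emit(2) @ H0 ⇒ out+=2
    H0 returns [2, 0]
    H1 returns [2, 0]
    H2 returns [2, 0]
    H3 returns [[2, 0]]
  branch[1] choose=2:
    emit(2) @ H0 ⇒ out+=2
    H0 returns [2, 0]
    H1 returns [2, 0]
    H2 returns [2, 0]
    H3 returns [[2, 0]]
= [[2, 0], [2, 0]]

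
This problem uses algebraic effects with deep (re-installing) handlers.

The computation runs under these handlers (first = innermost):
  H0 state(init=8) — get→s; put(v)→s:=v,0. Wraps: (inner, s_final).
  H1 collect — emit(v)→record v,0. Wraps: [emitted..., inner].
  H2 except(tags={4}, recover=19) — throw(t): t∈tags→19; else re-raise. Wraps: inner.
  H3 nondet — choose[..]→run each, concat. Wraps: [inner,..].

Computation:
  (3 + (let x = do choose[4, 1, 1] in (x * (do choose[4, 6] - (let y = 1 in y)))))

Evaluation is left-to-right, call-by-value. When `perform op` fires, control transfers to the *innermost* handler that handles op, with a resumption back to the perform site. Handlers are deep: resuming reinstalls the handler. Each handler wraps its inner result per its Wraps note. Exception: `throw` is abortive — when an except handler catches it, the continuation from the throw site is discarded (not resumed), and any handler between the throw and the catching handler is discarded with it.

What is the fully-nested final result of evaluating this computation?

Answer: [[(15, 8)], [(23, 8)], [(6, 8)], [(8, 8)], [(6, 8)], [(8, 8)]]

Step-by-step:
choose[4, 1, 1] @ H3
  branch[0] choose=4:
    choose[4, 6] @ H3
      branch[0] choose=4:
        H0 returns (15, 8)
        H1 returns [(15, 8)]
        H2 returns [(15, 8)]
        H3 returns [[(15, 8)]]
      branch[1] choose=6:
        H0 returns (23, 8)
        H1 returns [(23, 8)]
        H2 returns [(23, 8)]
        H3 returns [[(23, 8)]]
  branch[1] choose=1:
    choose[4, 6] @ H3
      branch[0] choose=4:
        H0 returns (6, 8)
        H1 returns [(6, 8)]
        H2 returns [(6, 8)]
        H3 returns [[(6, 8)]]
      branch[1] choose=6:
        H0 returns (8, 8)
        H1 returns [(8, 8)]
        H2 returns [(8, 8)]
        H3 returns [[(8, 8)]]
  branch[2] choose=1:
    choose[4, 6] @ H3
      branch[0] choose=4:
        H0 returns (6, 8)
        H1 returns [(6, 8)]
        H2 returns [(6, 8)]
        H3 returns [[(6, 8)]]
      branch[1] choose=6:
        H0 returns (8, 8)
        H1 returns [(8, 8)]
        H2 returns [(8, 8)]
        H3 returns [[(8, 8)]]
= [[(15, 8)], [(23, 8)], [(6, 8)], [(8, 8)], [(6, 8)], [(8, 8)]]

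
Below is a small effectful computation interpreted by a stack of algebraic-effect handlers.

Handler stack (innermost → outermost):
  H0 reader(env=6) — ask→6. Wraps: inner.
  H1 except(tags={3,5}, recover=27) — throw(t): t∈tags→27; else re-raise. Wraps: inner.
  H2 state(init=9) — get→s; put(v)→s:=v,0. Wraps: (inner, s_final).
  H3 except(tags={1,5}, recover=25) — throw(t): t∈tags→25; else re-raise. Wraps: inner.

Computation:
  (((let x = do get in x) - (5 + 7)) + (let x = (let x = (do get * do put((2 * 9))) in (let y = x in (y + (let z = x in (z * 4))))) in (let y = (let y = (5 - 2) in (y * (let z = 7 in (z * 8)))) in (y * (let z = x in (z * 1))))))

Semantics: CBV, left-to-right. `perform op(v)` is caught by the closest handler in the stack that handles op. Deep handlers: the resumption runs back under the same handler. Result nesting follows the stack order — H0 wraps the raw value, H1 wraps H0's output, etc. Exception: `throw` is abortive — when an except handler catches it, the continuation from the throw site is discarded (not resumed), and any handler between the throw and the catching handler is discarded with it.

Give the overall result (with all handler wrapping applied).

Step-by-step:
get @ H2 ⇒ 9
get @ H2 ⇒ 9
put(18) @ H2 ⇒ s:=18
H0 returns -3
H1 returns -3
H2 returns (-3, 18)
H3 returns (-3, 18)
= (-3, 18)

Answer: (-3, 18)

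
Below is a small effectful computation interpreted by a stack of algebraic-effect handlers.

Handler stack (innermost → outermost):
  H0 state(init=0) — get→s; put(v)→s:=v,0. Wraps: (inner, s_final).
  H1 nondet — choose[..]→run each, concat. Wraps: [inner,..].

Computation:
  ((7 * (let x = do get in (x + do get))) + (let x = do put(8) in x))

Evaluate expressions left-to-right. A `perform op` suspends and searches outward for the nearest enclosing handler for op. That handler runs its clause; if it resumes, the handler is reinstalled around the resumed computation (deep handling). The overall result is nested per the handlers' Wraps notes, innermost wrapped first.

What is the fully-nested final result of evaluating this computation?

Step-by-step:
get @ H0 ⇒ 0
get @ H0 ⇒ 0
put(8) @ H0 ⇒ s:=8
H0 returns (0, 8)
H1 returns [(0, 8)]
= [(0, 8)]

Answer: [(0, 8)]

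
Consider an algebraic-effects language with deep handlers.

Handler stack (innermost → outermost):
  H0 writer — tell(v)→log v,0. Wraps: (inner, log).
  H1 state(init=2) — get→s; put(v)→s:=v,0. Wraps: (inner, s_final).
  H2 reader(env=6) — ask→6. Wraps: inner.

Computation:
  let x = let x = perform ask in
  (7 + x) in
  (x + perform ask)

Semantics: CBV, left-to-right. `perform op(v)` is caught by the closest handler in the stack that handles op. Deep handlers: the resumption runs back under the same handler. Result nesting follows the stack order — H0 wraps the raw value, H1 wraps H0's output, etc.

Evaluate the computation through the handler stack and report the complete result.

Answer: ((19, ()), 2)

Working:
ask @ H2 ⇒ 6
ask @ H2 ⇒ 6
H0 returns (19, ())
H1 returns ((19, ()), 2)
H2 returns ((19, ()), 2)
= ((19, ()), 2)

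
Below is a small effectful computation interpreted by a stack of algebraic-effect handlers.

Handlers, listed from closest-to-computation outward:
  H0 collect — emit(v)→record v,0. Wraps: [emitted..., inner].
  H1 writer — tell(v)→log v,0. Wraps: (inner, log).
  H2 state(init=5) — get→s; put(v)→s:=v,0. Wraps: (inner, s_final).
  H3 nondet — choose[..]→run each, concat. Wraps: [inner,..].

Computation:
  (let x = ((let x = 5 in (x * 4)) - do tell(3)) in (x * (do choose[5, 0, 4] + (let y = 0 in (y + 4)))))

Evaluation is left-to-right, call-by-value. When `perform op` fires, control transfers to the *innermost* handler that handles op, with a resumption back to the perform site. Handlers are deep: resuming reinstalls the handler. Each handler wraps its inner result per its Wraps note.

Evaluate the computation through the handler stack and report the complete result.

Answer: [(([180], (3)), 5), (([80], (3)), 5), (([160], (3)), 5)]

Step-by-step:
tell(3) @ H1 ⇒ log+=3
choose[5, 0, 4] @ H3
  branch[0] choose=5:
    H0 returns [180]
    H1 returns ([180], (3))
    H2 returns (([180], (3)), 5)
    H3 returns [(([180], (3)), 5)]
  branch[1] choose=0:
    H0 returns [80]
    H1 returns ([80], (3))
    H2 returns (([80], (3)), 5)
    H3 returns [(([80], (3)), 5)]
  branch[2] choose=4:
    H0 returns [160]
    H1 returns ([160], (3))
    H2 returns (([160], (3)), 5)
    H3 returns [(([160], (3)), 5)]
= [(([180], (3)), 5), (([80], (3)), 5), (([160], (3)), 5)]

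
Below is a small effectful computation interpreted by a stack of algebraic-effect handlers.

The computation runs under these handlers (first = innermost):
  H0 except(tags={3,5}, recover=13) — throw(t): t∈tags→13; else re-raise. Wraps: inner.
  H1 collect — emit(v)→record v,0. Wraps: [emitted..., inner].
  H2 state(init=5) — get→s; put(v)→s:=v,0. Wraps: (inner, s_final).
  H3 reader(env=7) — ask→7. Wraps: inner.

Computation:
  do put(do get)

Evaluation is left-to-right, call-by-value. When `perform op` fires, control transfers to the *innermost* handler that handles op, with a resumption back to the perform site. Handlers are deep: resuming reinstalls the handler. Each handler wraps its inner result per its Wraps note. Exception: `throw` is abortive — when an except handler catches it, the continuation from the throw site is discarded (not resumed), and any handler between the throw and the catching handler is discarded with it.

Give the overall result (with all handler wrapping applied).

Answer: ([0], 5)

Step-by-step:
get @ H2 ⇒ 5
put(5) @ H2 ⇒ s:=5
H0 returns 0
H1 returns [0]
H2 returns ([0], 5)
H3 returns ([0], 5)
= ([0], 5)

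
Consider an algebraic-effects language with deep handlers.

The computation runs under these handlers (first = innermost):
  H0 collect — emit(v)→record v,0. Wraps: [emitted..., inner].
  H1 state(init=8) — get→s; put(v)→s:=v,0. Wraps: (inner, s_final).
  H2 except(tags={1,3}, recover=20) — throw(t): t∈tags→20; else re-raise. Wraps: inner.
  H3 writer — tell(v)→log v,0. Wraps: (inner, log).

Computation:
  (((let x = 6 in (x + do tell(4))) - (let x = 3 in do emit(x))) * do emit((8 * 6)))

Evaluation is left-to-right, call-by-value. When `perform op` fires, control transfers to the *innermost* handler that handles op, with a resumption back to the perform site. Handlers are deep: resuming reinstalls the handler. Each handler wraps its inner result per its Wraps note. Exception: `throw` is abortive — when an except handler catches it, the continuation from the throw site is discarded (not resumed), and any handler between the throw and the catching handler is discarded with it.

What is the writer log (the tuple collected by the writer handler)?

Answer: (4)

Step-by-step:
tell(4) @ H3 ⇒ log+=4
emit(3) @ H0 ⇒ out+=3
emit(48) @ H0 ⇒ out+=48
H0 returns [3, 48, 0]
H1 returns ([3, 48, 0], 8)
H2 returns ([3, 48, 0], 8)
H3 returns (([3, 48, 0], 8), (4))
= (([3, 48, 0], 8), (4))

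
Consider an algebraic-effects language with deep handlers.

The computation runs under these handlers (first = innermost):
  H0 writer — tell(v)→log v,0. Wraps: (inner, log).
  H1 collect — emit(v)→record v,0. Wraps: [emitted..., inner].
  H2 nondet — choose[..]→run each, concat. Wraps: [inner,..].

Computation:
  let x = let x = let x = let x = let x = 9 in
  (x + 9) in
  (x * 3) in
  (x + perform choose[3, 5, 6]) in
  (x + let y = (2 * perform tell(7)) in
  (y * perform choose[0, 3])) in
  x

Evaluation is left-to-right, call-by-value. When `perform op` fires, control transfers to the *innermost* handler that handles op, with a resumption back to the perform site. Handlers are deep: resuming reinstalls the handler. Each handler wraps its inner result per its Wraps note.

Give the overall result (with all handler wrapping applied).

Answer: [[(57, (7))], [(57, (7))], [(59, (7))], [(59, (7))], [(60, (7))], [(60, (7))]]

Step-by-step:
choose[3, 5, 6] @ H2
  branch[0] choose=3:
    tell(7) @ H0 ⇒ log+=7
    choose[0, 3] @ H2
      branch[0] choose=0:
        H0 returns (57, (7))
        H1 returns [(57, (7))]
        H2 returns [[(57, (7))]]
      branch[1] choose=3:
        H0 returns (57, (7))
        H1 returns [(57, (7))]
        H2 returns [[(57, (7))]]
  branch[1] choose=5:
    tell(7) @ H0 ⇒ log+=7
    choose[0, 3] @ H2
      branch[0] choose=0:
        H0 returns (59, (7))
        H1 returns [(59, (7))]
        H2 returns [[(59, (7))]]
      branch[1] choose=3:
        H0 returns (59, (7))
        H1 returns [(59, (7))]
        H2 returns [[(59, (7))]]
  branch[2] choose=6:
    tell(7) @ H0 ⇒ log+=7
    choose[0, 3] @ H2
      branch[0] choose=0:
        H0 returns (60, (7))
        H1 returns [(60, (7))]
        H2 returns [[(60, (7))]]
      branch[1] choose=3:
        H0 returns (60, (7))
        H1 returns [(60, (7))]
        H2 returns [[(60, (7))]]
= [[(57, (7))], [(57, (7))], [(59, (7))], [(59, (7))], [(60, (7))], [(60, (7))]]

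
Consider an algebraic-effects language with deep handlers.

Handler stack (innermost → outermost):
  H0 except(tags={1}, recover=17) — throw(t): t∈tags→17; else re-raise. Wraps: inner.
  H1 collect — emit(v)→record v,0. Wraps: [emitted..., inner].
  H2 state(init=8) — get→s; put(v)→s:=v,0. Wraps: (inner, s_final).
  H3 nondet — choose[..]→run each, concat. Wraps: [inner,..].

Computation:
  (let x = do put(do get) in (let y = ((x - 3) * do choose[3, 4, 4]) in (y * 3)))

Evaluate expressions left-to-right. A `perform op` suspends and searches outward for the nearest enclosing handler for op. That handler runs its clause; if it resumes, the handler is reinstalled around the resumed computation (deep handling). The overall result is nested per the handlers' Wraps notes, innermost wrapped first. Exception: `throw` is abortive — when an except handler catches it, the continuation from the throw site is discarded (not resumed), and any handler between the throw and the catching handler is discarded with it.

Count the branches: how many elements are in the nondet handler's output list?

Answer: 3

Working:
get @ H2 ⇒ 8
put(8) @ H2 ⇒ s:=8
choose[3, 4, 4] @ H3
  branch[0] choose=3:
    H0 returns -27
    H1 returns [-27]
    H2 returns ([-27], 8)
    H3 returns [([-27], 8)]
  branch[1] choose=4:
    H0 returns -36
    H1 returns [-36]
    H2 returns ([-36], 8)
    H3 returns [([-36], 8)]
  branch[2] choose=4:
    H0 returns -36
    H1 returns [-36]
    H2 returns ([-36], 8)
    H3 returns [([-36], 8)]
= [([-27], 8), ([-36], 8), ([-36], 8)]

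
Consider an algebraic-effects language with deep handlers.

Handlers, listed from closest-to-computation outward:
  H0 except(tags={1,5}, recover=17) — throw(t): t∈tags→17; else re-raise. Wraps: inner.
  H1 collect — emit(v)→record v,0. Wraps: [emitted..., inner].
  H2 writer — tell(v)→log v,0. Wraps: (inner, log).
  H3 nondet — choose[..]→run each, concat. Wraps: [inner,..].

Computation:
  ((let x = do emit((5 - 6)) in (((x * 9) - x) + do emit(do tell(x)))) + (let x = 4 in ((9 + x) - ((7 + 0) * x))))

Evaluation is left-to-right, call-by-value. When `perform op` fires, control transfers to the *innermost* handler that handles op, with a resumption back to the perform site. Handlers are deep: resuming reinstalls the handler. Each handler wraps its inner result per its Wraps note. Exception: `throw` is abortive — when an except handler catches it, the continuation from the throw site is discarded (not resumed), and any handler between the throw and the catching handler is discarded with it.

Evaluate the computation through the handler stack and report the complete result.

Step-by-step:
emit(-1) @ H1 ⇒ out+=-1
tell(0) @ H2 ⇒ log+=0
emit(0) @ H1 ⇒ out+=0
H0 returns -15
H1 returns [-1, 0, -15]
H2 returns ([-1, 0, -15], (0))
H3 returns [([-1, 0, -15], (0))]
= [([-1, 0, -15], (0))]

Answer: [([-1, 0, -15], (0))]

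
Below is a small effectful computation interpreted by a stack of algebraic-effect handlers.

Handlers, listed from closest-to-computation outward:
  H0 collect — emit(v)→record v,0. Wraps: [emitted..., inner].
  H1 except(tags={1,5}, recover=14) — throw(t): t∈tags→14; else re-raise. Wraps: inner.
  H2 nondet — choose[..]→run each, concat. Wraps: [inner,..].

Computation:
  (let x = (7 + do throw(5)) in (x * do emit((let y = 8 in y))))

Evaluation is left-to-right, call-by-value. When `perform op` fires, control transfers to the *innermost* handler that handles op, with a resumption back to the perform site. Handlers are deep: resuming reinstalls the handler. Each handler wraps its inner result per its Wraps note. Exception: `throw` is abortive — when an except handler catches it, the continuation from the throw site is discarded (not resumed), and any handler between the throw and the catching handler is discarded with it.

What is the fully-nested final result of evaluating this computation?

Answer: [14]

Working:
throw(5) @ H1 caught ⇒ 14
H2 returns [14]
= [14]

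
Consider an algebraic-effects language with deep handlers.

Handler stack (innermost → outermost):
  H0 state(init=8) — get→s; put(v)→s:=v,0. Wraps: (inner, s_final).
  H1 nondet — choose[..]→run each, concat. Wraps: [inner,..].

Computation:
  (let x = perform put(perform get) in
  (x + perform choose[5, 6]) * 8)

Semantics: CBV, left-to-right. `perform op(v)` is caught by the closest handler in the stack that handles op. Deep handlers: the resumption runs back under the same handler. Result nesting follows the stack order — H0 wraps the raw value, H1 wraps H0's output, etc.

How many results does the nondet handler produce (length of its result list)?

Answer: 2

Evaluation trace:
get @ H0 ⇒ 8
put(8) @ H0 ⇒ s:=8
choose[5, 6] @ H1
  branch[0] choose=5:
    H0 returns (40, 8)
    H1 returns [(40, 8)]
  branch[1] choose=6:
    H0 returns (48, 8)
    H1 returns [(48, 8)]
= [(40, 8), (48, 8)]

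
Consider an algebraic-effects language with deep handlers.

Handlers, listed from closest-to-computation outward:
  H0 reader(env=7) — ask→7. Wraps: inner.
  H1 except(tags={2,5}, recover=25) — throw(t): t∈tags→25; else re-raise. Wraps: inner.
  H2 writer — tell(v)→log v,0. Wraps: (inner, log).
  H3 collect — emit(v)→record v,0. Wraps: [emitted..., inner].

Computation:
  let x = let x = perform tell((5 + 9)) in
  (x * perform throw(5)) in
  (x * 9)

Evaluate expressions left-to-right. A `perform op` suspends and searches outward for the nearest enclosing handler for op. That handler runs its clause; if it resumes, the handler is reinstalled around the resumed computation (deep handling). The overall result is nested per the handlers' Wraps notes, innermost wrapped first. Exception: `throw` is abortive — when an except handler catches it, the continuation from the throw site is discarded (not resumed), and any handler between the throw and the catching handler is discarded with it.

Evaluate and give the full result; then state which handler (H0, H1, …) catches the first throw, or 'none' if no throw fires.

Step-by-step:
tell(14) @ H2 ⇒ log+=14
throw(5) @ H1 caught ⇒ 25
H2 returns (25, (14))
H3 returns [(25, (14))]
= [(25, (14))]

Answer: [(25, (14))] ; first throw caught by: H1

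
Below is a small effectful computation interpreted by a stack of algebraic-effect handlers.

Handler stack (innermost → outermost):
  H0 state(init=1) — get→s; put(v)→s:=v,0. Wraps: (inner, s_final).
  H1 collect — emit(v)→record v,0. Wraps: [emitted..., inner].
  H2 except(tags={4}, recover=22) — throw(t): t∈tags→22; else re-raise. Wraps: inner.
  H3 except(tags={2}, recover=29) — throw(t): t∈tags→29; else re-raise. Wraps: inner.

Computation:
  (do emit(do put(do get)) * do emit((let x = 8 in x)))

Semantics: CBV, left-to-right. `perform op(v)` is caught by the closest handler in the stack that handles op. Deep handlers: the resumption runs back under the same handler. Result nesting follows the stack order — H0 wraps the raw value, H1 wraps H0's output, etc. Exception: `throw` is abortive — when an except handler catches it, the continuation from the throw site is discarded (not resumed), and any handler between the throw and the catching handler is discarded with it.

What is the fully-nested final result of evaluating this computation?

Answer: [0, 8, (0, 1)]

Step-by-step:
get @ H0 ⇒ 1
put(1) @ H0 ⇒ s:=1
emit(0) @ H1 ⇒ out+=0
emit(8) @ H1 ⇒ out+=8
H0 returns (0, 1)
H1 returns [0, 8, (0, 1)]
H2 returns [0, 8, (0, 1)]
H3 returns [0, 8, (0, 1)]
= [0, 8, (0, 1)]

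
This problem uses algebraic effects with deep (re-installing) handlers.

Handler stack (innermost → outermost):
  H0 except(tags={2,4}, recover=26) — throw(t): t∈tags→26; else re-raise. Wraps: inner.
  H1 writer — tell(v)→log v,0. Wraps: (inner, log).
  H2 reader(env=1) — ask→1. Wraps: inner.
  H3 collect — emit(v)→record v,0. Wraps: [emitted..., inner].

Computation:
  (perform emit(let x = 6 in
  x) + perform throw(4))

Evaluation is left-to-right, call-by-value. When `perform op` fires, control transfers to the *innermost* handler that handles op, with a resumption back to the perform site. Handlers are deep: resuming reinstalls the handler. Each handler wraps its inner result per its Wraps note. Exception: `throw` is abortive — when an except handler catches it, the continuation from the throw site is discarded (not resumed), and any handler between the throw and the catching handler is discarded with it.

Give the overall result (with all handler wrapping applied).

Answer: [6, (26, ())]

Evaluation trace:
emit(6) @ H3 ⇒ out+=6
throw(4) @ H0 caught ⇒ 26
H1 returns (26, ())
H2 returns (26, ())
H3 returns [6, (26, ())]
= [6, (26, ())]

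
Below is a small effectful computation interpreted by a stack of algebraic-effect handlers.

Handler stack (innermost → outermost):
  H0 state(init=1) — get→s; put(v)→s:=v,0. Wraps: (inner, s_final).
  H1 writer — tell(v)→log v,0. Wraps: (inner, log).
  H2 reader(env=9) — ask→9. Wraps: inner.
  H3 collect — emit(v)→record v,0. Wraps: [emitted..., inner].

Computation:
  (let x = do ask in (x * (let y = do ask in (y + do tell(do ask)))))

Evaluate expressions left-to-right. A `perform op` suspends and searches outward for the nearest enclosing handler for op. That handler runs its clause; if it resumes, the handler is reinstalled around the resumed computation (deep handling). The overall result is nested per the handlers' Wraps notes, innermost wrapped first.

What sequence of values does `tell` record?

Answer: (9)

Working:
ask @ H2 ⇒ 9
ask @ H2 ⇒ 9
ask @ H2 ⇒ 9
tell(9) @ H1 ⇒ log+=9
H0 returns (81, 1)
H1 returns ((81, 1), (9))
H2 returns ((81, 1), (9))
H3 returns [((81, 1), (9))]
= [((81, 1), (9))]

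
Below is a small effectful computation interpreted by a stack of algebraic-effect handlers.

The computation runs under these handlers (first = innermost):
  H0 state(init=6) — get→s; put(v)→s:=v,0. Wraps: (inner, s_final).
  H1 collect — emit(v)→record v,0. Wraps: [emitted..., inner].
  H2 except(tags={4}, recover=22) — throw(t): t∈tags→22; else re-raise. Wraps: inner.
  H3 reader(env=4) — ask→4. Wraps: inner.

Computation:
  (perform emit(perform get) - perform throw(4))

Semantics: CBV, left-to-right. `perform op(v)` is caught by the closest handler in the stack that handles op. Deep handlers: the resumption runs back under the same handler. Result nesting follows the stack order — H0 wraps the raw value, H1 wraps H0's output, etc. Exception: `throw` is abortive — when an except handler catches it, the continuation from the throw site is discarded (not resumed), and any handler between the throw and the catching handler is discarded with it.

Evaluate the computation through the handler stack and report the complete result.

Answer: 22

Working:
get @ H0 ⇒ 6
emit(6) @ H1 ⇒ out+=6
throw(4) @ H2 caught ⇒ 22
H3 returns 22
= 22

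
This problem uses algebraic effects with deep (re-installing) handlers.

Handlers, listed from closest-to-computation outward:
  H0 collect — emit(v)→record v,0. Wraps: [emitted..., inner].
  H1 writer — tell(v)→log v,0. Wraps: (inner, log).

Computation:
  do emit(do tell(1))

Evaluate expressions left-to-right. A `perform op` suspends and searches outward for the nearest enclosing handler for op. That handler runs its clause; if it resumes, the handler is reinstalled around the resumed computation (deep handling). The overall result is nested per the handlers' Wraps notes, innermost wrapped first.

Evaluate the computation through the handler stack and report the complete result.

Working:
tell(1) @ H1 ⇒ log+=1
emit(0) @ H0 ⇒ out+=0
H0 returns [0, 0]
H1 returns ([0, 0], (1))
= ([0, 0], (1))

Answer: ([0, 0], (1))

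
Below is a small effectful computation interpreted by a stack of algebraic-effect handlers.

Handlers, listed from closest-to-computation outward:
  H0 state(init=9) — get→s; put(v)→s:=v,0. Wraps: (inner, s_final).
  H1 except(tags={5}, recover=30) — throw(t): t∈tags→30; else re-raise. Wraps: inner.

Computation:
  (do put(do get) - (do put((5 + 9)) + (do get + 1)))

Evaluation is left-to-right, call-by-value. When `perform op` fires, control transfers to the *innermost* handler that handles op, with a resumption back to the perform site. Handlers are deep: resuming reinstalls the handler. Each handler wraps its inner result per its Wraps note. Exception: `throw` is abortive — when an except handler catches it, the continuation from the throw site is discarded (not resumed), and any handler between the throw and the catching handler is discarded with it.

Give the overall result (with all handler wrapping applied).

Step-by-step:
get @ H0 ⇒ 9
put(9) @ H0 ⇒ s:=9
put(14) @ H0 ⇒ s:=14
get @ H0 ⇒ 14
H0 returns (-15, 14)
H1 returns (-15, 14)
= (-15, 14)

Answer: (-15, 14)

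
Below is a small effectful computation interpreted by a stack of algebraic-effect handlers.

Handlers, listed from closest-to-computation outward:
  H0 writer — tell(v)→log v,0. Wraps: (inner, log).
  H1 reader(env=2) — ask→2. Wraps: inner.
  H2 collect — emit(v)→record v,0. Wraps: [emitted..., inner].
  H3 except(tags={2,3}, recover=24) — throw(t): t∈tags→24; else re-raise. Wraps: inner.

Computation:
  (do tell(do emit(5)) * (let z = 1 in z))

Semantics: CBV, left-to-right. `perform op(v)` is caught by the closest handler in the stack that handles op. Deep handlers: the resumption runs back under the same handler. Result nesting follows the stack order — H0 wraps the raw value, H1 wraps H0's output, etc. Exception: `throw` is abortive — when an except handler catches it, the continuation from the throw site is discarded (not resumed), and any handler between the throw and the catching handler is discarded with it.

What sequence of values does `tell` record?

Answer: (0)

Evaluation trace:
emit(5) @ H2 ⇒ out+=5
tell(0) @ H0 ⇒ log+=0
H0 returns (0, (0))
H1 returns (0, (0))
H2 returns [5, (0, (0))]
H3 returns [5, (0, (0))]
= [5, (0, (0))]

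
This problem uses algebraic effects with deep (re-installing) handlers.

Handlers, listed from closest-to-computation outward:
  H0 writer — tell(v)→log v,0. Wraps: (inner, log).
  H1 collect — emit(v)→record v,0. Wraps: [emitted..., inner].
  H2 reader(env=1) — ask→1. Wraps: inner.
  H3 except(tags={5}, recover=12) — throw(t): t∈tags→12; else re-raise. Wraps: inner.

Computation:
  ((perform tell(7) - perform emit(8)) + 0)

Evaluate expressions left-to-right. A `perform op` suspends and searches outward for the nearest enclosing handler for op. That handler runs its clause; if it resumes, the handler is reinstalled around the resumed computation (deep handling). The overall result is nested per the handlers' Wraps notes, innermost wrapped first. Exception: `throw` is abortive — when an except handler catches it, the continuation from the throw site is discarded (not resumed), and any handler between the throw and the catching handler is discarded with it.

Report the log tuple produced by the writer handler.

Answer: (7)

Evaluation trace:
tell(7) @ H0 ⇒ log+=7
emit(8) @ H1 ⇒ out+=8
H0 returns (0, (7))
H1 returns [8, (0, (7))]
H2 returns [8, (0, (7))]
H3 returns [8, (0, (7))]
= [8, (0, (7))]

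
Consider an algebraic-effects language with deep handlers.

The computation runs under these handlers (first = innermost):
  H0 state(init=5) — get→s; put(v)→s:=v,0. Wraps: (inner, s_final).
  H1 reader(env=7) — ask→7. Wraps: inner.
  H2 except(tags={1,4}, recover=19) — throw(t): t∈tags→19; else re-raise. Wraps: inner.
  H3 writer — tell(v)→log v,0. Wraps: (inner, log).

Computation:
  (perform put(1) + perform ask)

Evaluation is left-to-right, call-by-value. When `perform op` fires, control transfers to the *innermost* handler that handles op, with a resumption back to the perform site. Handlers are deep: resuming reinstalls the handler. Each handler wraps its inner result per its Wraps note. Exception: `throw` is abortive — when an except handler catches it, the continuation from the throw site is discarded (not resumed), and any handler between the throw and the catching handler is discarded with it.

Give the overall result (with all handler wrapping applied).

Working:
put(1) @ H0 ⇒ s:=1
ask @ H1 ⇒ 7
H0 returns (7, 1)
H1 returns (7, 1)
H2 returns (7, 1)
H3 returns ((7, 1), ())
= ((7, 1), ())

Answer: ((7, 1), ())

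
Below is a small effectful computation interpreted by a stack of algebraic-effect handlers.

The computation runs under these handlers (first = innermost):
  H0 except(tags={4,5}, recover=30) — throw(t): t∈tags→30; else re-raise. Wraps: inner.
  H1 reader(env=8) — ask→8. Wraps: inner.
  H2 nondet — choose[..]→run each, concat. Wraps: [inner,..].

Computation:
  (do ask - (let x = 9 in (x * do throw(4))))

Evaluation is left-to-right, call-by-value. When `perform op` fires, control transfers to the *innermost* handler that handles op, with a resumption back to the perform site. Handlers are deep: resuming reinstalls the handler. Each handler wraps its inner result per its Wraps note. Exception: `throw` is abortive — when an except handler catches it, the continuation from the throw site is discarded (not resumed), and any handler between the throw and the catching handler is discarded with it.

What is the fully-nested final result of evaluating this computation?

Answer: [30]

Working:
ask @ H1 ⇒ 8
throw(4) @ H0 caught ⇒ 30
H1 returns 30
H2 returns [30]
= [30]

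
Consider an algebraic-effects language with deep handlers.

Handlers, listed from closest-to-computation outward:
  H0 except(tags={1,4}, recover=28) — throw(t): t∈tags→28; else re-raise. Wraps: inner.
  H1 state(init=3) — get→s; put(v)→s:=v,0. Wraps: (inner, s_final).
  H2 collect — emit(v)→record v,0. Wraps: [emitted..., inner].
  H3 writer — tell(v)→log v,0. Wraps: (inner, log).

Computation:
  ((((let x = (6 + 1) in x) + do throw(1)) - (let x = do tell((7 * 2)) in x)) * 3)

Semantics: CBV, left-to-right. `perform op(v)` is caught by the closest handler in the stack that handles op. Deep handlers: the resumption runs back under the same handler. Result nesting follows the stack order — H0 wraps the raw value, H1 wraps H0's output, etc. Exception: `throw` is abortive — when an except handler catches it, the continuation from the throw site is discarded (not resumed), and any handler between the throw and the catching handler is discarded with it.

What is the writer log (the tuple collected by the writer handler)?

Answer: ()

Working:
throw(1) @ H0 caught ⇒ 28
H1 returns (28, 3)
H2 returns [(28, 3)]
H3 returns ([(28, 3)], ())
= ([(28, 3)], ())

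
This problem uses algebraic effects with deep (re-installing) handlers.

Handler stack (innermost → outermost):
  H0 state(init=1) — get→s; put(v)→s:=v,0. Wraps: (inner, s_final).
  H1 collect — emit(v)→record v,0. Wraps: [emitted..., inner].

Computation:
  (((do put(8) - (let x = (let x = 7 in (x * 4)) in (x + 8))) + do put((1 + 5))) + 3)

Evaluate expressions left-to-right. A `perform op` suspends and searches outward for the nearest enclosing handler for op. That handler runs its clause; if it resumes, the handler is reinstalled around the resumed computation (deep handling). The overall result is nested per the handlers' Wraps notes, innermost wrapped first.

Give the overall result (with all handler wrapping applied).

Step-by-step:
put(8) @ H0 ⇒ s:=8
put(6) @ H0 ⇒ s:=6
H0 returns (-33, 6)
H1 returns [(-33, 6)]
= [(-33, 6)]

Answer: [(-33, 6)]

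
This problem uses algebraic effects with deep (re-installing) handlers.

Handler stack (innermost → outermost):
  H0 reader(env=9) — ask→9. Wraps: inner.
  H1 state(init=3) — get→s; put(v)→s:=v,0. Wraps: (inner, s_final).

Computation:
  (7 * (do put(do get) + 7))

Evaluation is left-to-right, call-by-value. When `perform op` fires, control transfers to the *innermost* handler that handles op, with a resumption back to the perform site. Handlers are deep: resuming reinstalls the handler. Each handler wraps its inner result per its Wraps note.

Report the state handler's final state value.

Answer: 3

Evaluation trace:
get @ H1 ⇒ 3
put(3) @ H1 ⇒ s:=3
H0 returns 49
H1 returns (49, 3)
= (49, 3)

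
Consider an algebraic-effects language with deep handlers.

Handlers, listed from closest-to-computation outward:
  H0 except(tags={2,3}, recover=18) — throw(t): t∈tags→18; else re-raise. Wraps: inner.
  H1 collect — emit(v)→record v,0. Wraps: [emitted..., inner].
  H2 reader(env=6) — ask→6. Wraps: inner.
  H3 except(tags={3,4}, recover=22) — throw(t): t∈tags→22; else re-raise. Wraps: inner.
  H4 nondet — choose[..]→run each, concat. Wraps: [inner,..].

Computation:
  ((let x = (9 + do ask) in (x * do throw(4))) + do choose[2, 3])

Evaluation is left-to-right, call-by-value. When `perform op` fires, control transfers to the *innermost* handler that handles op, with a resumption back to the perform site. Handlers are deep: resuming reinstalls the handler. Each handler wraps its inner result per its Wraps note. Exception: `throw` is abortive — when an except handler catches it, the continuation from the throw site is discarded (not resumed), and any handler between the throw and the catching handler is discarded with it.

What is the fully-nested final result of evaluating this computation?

Step-by-step:
ask @ H2 ⇒ 6
throw(4) @ H0 re-raised
throw(4) @ H3 caught ⇒ 22
H4 returns [22]
= [22]

Answer: [22]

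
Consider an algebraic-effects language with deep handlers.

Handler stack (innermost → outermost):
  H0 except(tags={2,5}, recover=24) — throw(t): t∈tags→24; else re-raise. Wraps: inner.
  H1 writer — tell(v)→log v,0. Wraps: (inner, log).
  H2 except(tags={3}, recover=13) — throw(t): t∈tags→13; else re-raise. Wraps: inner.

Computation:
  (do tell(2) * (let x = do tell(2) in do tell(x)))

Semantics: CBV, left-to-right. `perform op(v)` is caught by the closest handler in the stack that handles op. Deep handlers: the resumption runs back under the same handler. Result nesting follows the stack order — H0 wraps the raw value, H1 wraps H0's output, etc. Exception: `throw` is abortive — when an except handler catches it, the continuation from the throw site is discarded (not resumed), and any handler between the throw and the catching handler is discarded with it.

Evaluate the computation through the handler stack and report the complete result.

Evaluation trace:
tell(2) @ H1 ⇒ log+=2
tell(2) @ H1 ⇒ log+=2
tell(0) @ H1 ⇒ log+=0
H0 returns 0
H1 returns (0, (2, 2, 0))
H2 returns (0, (2, 2, 0))
= (0, (2, 2, 0))

Answer: (0, (2, 2, 0))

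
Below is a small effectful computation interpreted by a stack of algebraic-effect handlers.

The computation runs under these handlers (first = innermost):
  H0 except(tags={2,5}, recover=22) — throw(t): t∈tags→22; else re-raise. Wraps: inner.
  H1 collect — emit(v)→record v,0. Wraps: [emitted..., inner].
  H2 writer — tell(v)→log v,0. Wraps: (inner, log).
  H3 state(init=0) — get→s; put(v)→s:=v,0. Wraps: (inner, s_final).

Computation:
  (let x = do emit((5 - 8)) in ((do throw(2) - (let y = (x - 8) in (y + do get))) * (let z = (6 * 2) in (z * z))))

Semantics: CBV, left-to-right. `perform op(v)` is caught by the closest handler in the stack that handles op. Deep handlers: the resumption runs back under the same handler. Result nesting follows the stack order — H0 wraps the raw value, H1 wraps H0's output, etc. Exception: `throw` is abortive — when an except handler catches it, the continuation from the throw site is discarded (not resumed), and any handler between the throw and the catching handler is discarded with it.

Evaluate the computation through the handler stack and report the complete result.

Working:
emit(-3) @ H1 ⇒ out+=-3
throw(2) @ H0 caught ⇒ 22
H1 returns [-3, 22]
H2 returns ([-3, 22], ())
H3 returns (([-3, 22], ()), 0)
= (([-3, 22], ()), 0)

Answer: (([-3, 22], ()), 0)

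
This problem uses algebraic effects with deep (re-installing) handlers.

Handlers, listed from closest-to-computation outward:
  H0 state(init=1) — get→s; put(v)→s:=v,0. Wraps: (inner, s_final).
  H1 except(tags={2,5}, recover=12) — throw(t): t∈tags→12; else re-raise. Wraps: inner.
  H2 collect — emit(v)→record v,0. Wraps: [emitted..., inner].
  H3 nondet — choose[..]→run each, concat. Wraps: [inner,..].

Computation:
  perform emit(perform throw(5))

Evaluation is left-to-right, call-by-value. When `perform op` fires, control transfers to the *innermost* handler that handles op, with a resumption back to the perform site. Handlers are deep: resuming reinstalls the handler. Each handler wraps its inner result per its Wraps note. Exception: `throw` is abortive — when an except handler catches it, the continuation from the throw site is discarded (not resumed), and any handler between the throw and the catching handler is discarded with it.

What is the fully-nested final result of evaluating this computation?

Answer: [[12]]

Working:
throw(5) @ H1 caught ⇒ 12
H2 returns [12]
H3 returns [[12]]
= [[12]]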